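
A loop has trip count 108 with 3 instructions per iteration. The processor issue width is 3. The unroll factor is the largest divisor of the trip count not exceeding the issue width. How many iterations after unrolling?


Largest divisor of 108 <= 3 is 3
New iterations = 108 / 3 = 36

36


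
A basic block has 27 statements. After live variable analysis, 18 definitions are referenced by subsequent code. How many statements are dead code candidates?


Dead code = total statements - live definitions
= 27 - 18 = 9

9


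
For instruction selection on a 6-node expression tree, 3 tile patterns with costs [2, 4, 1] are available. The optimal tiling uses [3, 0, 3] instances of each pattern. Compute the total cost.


Total cost = sum(count_i * cost_i)
= 3*2 + 0*4 + 3*1
= 9

9


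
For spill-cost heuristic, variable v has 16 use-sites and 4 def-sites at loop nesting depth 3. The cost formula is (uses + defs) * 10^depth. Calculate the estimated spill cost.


uses + defs = 16 + 4 = 20
10^3 = 1000
Spill cost = 20 * 1000 = 20000

20000


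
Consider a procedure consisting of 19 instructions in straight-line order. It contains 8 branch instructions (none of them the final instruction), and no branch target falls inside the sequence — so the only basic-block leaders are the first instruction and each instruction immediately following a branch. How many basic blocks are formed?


With no in-sequence branch targets, the leaders are the first instruction plus the instruction after each branch.
Number of basic blocks = branches + 1
= 8 + 1 = 9

9


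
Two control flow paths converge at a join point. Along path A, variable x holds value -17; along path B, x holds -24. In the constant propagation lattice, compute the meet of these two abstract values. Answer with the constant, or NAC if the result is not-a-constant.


Meet operation: if both paths give the same constant, result is that constant; if they differ, result is NAC (not-a-constant).
Path A: -17, Path B: -24 -> differ
Result: not-a-constant -> NAC

NAC


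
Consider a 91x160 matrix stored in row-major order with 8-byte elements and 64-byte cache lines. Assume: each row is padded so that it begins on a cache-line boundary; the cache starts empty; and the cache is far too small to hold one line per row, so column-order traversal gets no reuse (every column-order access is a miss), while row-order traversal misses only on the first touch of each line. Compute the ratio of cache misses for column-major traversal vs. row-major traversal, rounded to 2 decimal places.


Each row occupies 160 * 8 = 1280 bytes and starts on a line boundary, so it spans ceil(1280 / 64) = 20 cache lines.
Row-major traversal misses (one per line touched): 91 * ceil(160 * 8 / 64) = 1820
Column-major traversal misses (no reuse, every access misses): 91 * 160 = 14560
Ratio = 14560 / 1820 = 8.0

8.0


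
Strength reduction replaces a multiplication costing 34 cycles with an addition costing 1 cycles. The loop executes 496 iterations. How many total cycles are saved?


Per-iteration saving = 34 - 1 = 33
Total saved = 496 * 33 = 16368

16368


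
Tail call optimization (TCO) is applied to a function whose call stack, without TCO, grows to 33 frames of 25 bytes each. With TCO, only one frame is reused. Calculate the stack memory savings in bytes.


Without TCO: 33 * 25 = 825 bytes
With TCO: reuse 1 frame = 25 bytes
Savings = 825 - 25 = 800

800


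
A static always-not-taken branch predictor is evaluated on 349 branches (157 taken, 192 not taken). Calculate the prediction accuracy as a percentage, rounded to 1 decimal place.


Predictor: always-not-taken
Correct predictions = 192
Accuracy = 192 / 349 * 100 = 55.0%

55.0


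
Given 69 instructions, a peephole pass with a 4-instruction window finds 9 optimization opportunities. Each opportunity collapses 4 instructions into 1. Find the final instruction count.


Each match removes 3 instructions.
Total removed = 9 * 3 = 27
Remaining = 69 - 27 = 42

42


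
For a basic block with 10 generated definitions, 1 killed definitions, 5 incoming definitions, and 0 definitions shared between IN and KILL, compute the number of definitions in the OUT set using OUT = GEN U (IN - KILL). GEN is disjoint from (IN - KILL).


IN - KILL: 5 - 0 = 5 surviving definitions
OUT = GEN + surviving = 10 + 5 = 15

15


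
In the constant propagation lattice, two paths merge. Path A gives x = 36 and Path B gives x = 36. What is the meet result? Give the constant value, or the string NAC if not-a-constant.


Meet operation: if both paths give the same constant, result is that constant; if they differ, result is NAC (not-a-constant).
Path A: 36, Path B: 36 -> equal
Result: constant -> 36

36


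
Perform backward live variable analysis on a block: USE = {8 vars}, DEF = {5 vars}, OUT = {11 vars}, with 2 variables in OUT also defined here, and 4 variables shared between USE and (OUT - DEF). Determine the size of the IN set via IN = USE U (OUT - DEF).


OUT - DEF: 11 - 2 = 9
|IN| = |USE| + |OUT - DEF| - |USE ∩ (OUT - DEF)| = 8 + 9 - 4 = 13

13


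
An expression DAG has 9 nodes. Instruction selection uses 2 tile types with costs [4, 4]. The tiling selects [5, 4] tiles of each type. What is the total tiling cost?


Total cost = sum(count_i * cost_i)
= 5*4 + 4*4
= 36

36


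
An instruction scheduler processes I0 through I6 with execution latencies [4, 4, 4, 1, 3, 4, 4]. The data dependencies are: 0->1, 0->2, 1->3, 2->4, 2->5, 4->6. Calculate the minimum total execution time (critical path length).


Compute longest path through dependency graph: dist(Ik) = max over predecessors of dist + latency(Ik).
dist(I0) = latency 4 = 4
dist(I1) = dist(I0) + 4 = 4 + 4 = 8
dist(I2) = dist(I0) + 4 = 4 + 4 = 8
dist(I3) = dist(I1) + 1 = 8 + 1 = 9
dist(I4) = dist(I2) + 3 = 8 + 3 = 11
dist(I5) = dist(I2) + 4 = 8 + 4 = 12
dist(I6) = dist(I4) + 4 = 11 + 4 = 15
Critical path = max dist = 15

15


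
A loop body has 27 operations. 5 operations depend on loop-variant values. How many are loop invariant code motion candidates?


Invariant candidates = total - loop-dependent
= 27 - 5 = 22

22


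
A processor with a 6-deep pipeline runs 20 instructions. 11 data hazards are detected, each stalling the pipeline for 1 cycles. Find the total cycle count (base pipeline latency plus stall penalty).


Base cycles = 6 + 20 - 1 = 25
Total stalls = 11 * 1 = 11
Total = 25 + 11 = 36

36


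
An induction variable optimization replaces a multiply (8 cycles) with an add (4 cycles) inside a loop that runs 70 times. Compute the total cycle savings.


Per-iteration saving = 8 - 4 = 4
Total saved = 70 * 4 = 280

280


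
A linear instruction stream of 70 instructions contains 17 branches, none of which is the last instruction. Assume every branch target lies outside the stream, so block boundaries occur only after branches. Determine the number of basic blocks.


With no in-sequence branch targets, the leaders are the first instruction plus the instruction after each branch.
Number of basic blocks = branches + 1
= 17 + 1 = 18

18


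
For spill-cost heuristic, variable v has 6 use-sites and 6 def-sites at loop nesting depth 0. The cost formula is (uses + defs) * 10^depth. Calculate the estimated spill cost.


uses + defs = 6 + 6 = 12
10^0 = 1
Spill cost = 12 * 1 = 12

12


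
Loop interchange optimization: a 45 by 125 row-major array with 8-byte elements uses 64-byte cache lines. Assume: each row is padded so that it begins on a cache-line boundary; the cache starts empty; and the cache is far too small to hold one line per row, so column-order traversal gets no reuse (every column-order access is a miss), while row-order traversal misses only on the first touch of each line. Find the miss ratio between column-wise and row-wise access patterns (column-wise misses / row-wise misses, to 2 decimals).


Each row occupies 125 * 8 = 1000 bytes and starts on a line boundary, so it spans ceil(1000 / 64) = 16 cache lines.
Row-major traversal misses (one per line touched): 45 * ceil(125 * 8 / 64) = 720
Column-major traversal misses (no reuse, every access misses): 45 * 125 = 5625
Ratio = 5625 / 720 = 7.81

7.81


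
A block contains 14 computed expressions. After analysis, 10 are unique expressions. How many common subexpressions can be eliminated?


CSE count = total expressions - unique expressions
= 14 - 10 = 4

4


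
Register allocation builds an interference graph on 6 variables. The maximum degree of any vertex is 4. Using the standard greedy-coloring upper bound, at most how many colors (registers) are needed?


Greedy coloring never needs more than (max_degree + 1) colors: when coloring a vertex, at most max_degree neighbors are already colored.
Upper bound = 4 + 1 = 5

5


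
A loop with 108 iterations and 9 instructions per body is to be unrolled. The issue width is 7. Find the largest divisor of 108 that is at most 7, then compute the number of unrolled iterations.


Largest divisor of 108 <= 7 is 6
New iterations = 108 / 6 = 18

18


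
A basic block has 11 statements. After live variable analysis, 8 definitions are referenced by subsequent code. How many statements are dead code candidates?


Dead code = total statements - live definitions
= 11 - 8 = 3

3


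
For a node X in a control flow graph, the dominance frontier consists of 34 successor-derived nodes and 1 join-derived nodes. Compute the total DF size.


DF(X) = direct successor contributions + join point contributions
= 34 + 1 = 35

35


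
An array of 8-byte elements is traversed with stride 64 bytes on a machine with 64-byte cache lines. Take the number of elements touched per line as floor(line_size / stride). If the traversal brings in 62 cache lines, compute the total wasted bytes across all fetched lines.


Elements per line = floor(64 / 64) = 1
Bytes used per line = 1 * 8 = 8
Wasted per line = 64 - 8 = 56
Total wasted = 56 * 62 = 3472

3472


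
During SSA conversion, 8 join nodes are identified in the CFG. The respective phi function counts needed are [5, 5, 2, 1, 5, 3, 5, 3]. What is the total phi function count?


Total phi functions = sum of phi functions at each join node
= 5 + 5 + 2 + 1 + 5 + 3 + 5 + 3 = 29

29


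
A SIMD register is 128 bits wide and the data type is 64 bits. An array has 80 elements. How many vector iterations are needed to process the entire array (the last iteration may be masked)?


Width = 128 / 64 = 2 elements per vector op
Iterations = ceil(80 / 2) = 40

40


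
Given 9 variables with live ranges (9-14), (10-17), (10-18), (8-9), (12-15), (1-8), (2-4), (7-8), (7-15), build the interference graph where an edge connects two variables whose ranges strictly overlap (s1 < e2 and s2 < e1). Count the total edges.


Check all pairs for overlapping intervals.
Two intervals (s1,e1) and (s2,e2) overlap if s1 < e2 and s2 < e1.
v0 (9-14) vs v1..v8: overlaps v1, v2, v4, v8 -> 4
v1 (10-17) vs v2..v8: overlaps v2, v4, v8 -> 3
v2 (10-18) vs v3..v8: overlaps v4, v8 -> 2
v3 (8-9) vs v4..v8: overlaps v8 -> 1
v4 (12-15) vs v5..v8: overlaps v8 -> 1
v5 (1-8) vs v6..v8: overlaps v6, v7, v8 -> 3
v6 (2-4) vs v7..v8: overlaps none -> 0
v7 (7-8) vs v8: overlaps v8 -> 1
Total overlapping pairs = 4 + 3 + 2 + 1 + 1 + 3 + 0 + 1 = 15

15


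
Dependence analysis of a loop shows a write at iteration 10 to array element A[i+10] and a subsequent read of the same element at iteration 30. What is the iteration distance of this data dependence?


Distance = read iteration - write iteration
= 30 - 10 = 20

20


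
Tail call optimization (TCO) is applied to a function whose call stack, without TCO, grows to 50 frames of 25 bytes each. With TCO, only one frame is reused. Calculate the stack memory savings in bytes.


Without TCO: 50 * 25 = 1250 bytes
With TCO: reuse 1 frame = 25 bytes
Savings = 1250 - 25 = 1225

1225


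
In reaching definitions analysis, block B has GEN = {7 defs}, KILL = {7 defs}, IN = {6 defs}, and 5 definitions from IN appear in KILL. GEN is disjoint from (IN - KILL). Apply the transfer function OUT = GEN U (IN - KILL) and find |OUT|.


IN - KILL: 6 - 5 = 1 surviving definitions
OUT = GEN + surviving = 7 + 1 = 8

8


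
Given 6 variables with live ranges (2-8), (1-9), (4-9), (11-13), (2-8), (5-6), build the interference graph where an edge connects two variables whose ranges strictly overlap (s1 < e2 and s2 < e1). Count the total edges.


Check all pairs for overlapping intervals.
Two intervals (s1,e1) and (s2,e2) overlap if s1 < e2 and s2 < e1.
v0 (2-8) vs v1..v5: overlaps v1, v2, v4, v5 -> 4
v1 (1-9) vs v2..v5: overlaps v2, v4, v5 -> 3
v2 (4-9) vs v3..v5: overlaps v4, v5 -> 2
v3 (11-13) vs v4..v5: overlaps none -> 0
v4 (2-8) vs v5: overlaps v5 -> 1
Total overlapping pairs = 4 + 3 + 2 + 0 + 1 = 10

10


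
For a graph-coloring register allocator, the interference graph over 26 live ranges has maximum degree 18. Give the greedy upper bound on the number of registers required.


Greedy coloring never needs more than (max_degree + 1) colors: when coloring a vertex, at most max_degree neighbors are already colored.
Upper bound = 18 + 1 = 19

19


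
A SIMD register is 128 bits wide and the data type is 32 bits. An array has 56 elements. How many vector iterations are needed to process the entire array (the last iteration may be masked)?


Width = 128 / 32 = 4 elements per vector op
Iterations = ceil(56 / 4) = 14

14


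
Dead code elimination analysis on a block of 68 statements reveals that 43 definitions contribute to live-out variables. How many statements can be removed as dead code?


Dead code = total statements - live definitions
= 68 - 43 = 25

25


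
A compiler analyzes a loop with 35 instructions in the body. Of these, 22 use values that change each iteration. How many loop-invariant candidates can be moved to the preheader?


Invariant candidates = total - loop-dependent
= 35 - 22 = 13

13


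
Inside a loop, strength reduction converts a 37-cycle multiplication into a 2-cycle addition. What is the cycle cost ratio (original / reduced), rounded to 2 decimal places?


Ratio = mult_cost / add_cost = 37 / 2 = 18.5

18.5


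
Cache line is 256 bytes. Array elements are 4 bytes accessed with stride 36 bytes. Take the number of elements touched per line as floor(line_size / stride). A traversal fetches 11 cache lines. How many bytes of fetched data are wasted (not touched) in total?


Elements per line = floor(256 / 36) = 7
Bytes used per line = 7 * 4 = 28
Wasted per line = 256 - 28 = 228
Total wasted = 228 * 11 = 2508

2508


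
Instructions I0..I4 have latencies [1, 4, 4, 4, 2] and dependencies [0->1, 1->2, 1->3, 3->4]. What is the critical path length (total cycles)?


Compute longest path through dependency graph: dist(Ik) = max over predecessors of dist + latency(Ik).
dist(I0) = latency 1 = 1
dist(I1) = dist(I0) + 4 = 1 + 4 = 5
dist(I2) = dist(I1) + 4 = 5 + 4 = 9
dist(I3) = dist(I1) + 4 = 5 + 4 = 9
dist(I4) = dist(I3) + 2 = 9 + 2 = 11
Critical path = max dist = 11

11


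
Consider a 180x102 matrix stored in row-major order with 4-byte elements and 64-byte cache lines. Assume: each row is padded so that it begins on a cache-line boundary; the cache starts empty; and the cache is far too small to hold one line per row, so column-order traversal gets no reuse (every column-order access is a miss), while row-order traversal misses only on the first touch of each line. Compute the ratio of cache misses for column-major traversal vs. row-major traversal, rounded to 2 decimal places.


Each row occupies 102 * 4 = 408 bytes and starts on a line boundary, so it spans ceil(408 / 64) = 7 cache lines.
Row-major traversal misses (one per line touched): 180 * ceil(102 * 4 / 64) = 1260
Column-major traversal misses (no reuse, every access misses): 180 * 102 = 18360
Ratio = 18360 / 1260 = 14.57

14.57


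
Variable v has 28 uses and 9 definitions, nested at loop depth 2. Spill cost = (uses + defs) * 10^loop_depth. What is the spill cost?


uses + defs = 28 + 9 = 37
10^2 = 100
Spill cost = 37 * 100 = 3700

3700


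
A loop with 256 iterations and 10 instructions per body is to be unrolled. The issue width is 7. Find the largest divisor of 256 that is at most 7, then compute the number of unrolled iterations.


Largest divisor of 256 <= 7 is 4
New iterations = 256 / 4 = 64

64


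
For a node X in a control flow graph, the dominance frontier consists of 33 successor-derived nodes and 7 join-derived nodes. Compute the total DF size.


DF(X) = direct successor contributions + join point contributions
= 33 + 7 = 40

40


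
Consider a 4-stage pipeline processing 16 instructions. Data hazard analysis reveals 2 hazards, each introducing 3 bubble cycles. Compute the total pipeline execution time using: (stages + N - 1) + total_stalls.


Base cycles = 4 + 16 - 1 = 19
Total stalls = 2 * 3 = 6
Total = 19 + 6 = 25

25


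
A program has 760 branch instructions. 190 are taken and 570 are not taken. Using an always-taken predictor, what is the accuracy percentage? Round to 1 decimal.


Predictor: always-taken
Correct predictions = 190
Accuracy = 190 / 760 * 100 = 25.0%

25.0


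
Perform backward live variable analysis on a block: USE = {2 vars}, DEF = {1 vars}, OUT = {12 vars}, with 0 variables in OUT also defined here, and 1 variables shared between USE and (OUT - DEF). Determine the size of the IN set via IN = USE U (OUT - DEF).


OUT - DEF: 12 - 0 = 12
|IN| = |USE| + |OUT - DEF| - |USE ∩ (OUT - DEF)| = 2 + 12 - 1 = 13

13


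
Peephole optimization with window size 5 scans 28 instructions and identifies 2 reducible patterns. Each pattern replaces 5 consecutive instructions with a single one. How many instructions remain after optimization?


Each match removes 4 instructions.
Total removed = 2 * 4 = 8
Remaining = 28 - 8 = 20

20


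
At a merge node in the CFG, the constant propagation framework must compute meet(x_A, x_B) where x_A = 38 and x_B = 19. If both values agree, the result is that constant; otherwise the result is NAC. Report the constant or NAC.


Meet operation: if both paths give the same constant, result is that constant; if they differ, result is NAC (not-a-constant).
Path A: 38, Path B: 19 -> differ
Result: not-a-constant -> NAC

NAC


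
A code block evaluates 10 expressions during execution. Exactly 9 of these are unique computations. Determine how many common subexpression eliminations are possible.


CSE count = total expressions - unique expressions
= 10 - 9 = 1

1


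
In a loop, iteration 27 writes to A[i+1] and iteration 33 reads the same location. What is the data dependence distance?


Distance = read iteration - write iteration
= 33 - 27 = 6

6


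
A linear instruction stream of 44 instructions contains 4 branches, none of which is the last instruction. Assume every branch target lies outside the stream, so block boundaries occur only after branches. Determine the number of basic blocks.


With no in-sequence branch targets, the leaders are the first instruction plus the instruction after each branch.
Number of basic blocks = branches + 1
= 4 + 1 = 5

5


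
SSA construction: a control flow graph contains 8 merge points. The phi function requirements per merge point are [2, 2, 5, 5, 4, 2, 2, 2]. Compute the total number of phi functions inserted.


Total phi functions = sum of phi functions at each join node
= 2 + 2 + 5 + 5 + 4 + 2 + 2 + 2 = 24

24


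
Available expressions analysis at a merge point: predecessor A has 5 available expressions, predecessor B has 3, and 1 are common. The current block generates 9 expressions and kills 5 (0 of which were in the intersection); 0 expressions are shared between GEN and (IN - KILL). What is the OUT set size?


IN = intersection of predecessors = 1
IN - KILL = 1 - 0 = 1
|OUT| = |GEN| + |IN - KILL| - |GEN ∩ (IN - KILL)| = 9 + 1 - 0 = 10

10


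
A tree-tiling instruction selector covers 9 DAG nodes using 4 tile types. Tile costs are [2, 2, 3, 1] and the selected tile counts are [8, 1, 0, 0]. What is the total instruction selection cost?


Total cost = sum(count_i * cost_i)
= 8*2 + 1*2 + 0*3 + 0*1
= 18

18


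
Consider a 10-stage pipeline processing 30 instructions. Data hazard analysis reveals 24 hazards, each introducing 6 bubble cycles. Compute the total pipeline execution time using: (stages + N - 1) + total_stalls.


Base cycles = 10 + 30 - 1 = 39
Total stalls = 24 * 6 = 144
Total = 39 + 144 = 183

183


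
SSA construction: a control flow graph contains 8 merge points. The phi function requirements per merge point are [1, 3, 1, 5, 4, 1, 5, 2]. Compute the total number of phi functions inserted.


Total phi functions = sum of phi functions at each join node
= 1 + 3 + 1 + 5 + 4 + 1 + 5 + 2 = 22

22


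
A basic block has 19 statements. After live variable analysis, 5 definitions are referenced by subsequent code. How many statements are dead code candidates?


Dead code = total statements - live definitions
= 19 - 5 = 14

14


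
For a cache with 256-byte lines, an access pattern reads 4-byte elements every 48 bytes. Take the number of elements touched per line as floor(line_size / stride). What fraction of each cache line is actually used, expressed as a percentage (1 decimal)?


Elements per cache line = floor(256 / 48) = 5
Bytes used = 5 * 4 = 20
Utilization = 20 / 256 * 100 = 7.8%

7.8


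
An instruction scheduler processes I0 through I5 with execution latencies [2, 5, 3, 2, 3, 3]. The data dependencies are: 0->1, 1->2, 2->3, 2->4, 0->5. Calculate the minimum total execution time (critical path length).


Compute longest path through dependency graph: dist(Ik) = max over predecessors of dist + latency(Ik).
dist(I0) = latency 2 = 2
dist(I1) = dist(I0) + 5 = 2 + 5 = 7
dist(I2) = dist(I1) + 3 = 7 + 3 = 10
dist(I3) = dist(I2) + 2 = 10 + 2 = 12
dist(I4) = dist(I2) + 3 = 10 + 3 = 13
dist(I5) = dist(I0) + 3 = 2 + 3 = 5
Critical path = max dist = 13

13


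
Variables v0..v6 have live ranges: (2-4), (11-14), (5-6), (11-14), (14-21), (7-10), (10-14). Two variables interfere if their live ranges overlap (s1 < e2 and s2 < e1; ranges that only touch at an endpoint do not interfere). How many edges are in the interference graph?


Check all pairs for overlapping intervals.
Two intervals (s1,e1) and (s2,e2) overlap if s1 < e2 and s2 < e1.
v0 (2-4) vs v1..v6: overlaps none -> 0
v1 (11-14) vs v2..v6: overlaps v3, v6 -> 2
v2 (5-6) vs v3..v6: overlaps none -> 0
v3 (11-14) vs v4..v6: overlaps v6 -> 1
v4 (14-21) vs v5..v6: overlaps none -> 0
v5 (7-10) vs v6: overlaps none -> 0
Total overlapping pairs = 0 + 2 + 0 + 1 + 0 + 0 = 3

3


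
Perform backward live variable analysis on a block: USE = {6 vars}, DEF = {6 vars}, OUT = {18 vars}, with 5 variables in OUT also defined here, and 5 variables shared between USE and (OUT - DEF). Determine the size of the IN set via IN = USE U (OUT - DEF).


OUT - DEF: 18 - 5 = 13
|IN| = |USE| + |OUT - DEF| - |USE ∩ (OUT - DEF)| = 6 + 13 - 5 = 14

14


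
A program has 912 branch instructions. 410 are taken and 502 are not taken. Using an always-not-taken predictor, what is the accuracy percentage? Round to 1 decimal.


Predictor: always-not-taken
Correct predictions = 502
Accuracy = 502 / 912 * 100 = 55.0%

55.0


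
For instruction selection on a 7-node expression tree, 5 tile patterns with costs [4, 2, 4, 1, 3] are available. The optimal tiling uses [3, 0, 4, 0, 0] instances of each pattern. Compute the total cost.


Total cost = sum(count_i * cost_i)
= 3*4 + 0*2 + 4*4 + 0*1 + 0*3
= 28

28


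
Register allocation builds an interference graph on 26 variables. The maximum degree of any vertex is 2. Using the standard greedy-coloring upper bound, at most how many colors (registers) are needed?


Greedy coloring never needs more than (max_degree + 1) colors: when coloring a vertex, at most max_degree neighbors are already colored.
Upper bound = 2 + 1 = 3

3


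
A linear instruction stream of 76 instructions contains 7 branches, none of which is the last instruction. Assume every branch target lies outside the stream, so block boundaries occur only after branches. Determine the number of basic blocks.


With no in-sequence branch targets, the leaders are the first instruction plus the instruction after each branch.
Number of basic blocks = branches + 1
= 7 + 1 = 8

8


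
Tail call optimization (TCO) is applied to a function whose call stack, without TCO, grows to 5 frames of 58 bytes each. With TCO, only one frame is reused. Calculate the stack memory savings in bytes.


Without TCO: 5 * 58 = 290 bytes
With TCO: reuse 1 frame = 58 bytes
Savings = 290 - 58 = 232

232


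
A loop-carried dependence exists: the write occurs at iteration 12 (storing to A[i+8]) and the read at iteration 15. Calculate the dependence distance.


Distance = read iteration - write iteration
= 15 - 12 = 3

3


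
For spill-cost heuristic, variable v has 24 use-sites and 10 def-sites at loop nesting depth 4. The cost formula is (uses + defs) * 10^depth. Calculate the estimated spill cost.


uses + defs = 24 + 10 = 34
10^4 = 10000
Spill cost = 34 * 10000 = 340000

340000


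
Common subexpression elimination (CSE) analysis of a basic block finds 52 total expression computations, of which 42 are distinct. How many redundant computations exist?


CSE count = total expressions - unique expressions
= 52 - 42 = 10

10


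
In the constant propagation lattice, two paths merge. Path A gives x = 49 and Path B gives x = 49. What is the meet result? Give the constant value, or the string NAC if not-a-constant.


Meet operation: if both paths give the same constant, result is that constant; if they differ, result is NAC (not-a-constant).
Path A: 49, Path B: 49 -> equal
Result: constant -> 49

49


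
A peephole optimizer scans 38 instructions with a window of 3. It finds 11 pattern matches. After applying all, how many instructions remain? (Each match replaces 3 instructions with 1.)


Each match removes 2 instructions.
Total removed = 11 * 2 = 22
Remaining = 38 - 22 = 16

16


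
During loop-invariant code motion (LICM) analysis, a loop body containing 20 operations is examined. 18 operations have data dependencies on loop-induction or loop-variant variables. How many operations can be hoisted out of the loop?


Invariant candidates = total - loop-dependent
= 20 - 18 = 2

2


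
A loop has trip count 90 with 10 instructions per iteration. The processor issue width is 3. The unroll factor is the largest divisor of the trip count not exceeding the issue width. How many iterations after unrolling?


Largest divisor of 90 <= 3 is 3
New iterations = 90 / 3 = 30

30


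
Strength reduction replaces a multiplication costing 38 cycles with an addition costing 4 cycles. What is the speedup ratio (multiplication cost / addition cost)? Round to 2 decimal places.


Ratio = mult_cost / add_cost = 38 / 4 = 9.5

9.5


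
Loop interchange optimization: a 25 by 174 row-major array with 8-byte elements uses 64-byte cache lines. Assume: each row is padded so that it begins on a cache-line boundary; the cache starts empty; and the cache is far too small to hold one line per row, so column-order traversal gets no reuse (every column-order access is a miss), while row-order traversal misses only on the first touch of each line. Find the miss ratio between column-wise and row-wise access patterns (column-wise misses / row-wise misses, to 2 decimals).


Each row occupies 174 * 8 = 1392 bytes and starts on a line boundary, so it spans ceil(1392 / 64) = 22 cache lines.
Row-major traversal misses (one per line touched): 25 * ceil(174 * 8 / 64) = 550
Column-major traversal misses (no reuse, every access misses): 25 * 174 = 4350
Ratio = 4350 / 550 = 7.91

7.91


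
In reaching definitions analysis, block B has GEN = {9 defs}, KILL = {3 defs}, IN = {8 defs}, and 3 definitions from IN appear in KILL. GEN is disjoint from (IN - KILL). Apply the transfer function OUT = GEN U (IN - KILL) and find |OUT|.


IN - KILL: 8 - 3 = 5 surviving definitions
OUT = GEN + surviving = 9 + 5 = 14

14


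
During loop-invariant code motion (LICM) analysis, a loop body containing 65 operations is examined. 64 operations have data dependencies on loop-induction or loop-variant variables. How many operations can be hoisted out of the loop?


Invariant candidates = total - loop-dependent
= 65 - 64 = 1

1


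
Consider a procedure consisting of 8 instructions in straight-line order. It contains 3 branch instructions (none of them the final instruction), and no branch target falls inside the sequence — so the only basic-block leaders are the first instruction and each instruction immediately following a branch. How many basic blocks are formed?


With no in-sequence branch targets, the leaders are the first instruction plus the instruction after each branch.
Number of basic blocks = branches + 1
= 3 + 1 = 4

4


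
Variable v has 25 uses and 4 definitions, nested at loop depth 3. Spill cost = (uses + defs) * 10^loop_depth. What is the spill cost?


uses + defs = 25 + 4 = 29
10^3 = 1000
Spill cost = 29 * 1000 = 29000

29000


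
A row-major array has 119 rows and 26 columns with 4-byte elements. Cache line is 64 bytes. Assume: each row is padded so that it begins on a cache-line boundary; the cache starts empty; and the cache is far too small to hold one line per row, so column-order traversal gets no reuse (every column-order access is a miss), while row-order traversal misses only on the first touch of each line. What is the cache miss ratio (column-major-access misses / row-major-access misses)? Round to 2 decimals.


Each row occupies 26 * 4 = 104 bytes and starts on a line boundary, so it spans ceil(104 / 64) = 2 cache lines.
Row-major traversal misses (one per line touched): 119 * ceil(26 * 4 / 64) = 238
Column-major traversal misses (no reuse, every access misses): 119 * 26 = 3094
Ratio = 3094 / 238 = 13.0

13.0


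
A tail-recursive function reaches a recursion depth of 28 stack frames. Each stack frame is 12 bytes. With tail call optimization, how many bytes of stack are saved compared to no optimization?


Without TCO: 28 * 12 = 336 bytes
With TCO: reuse 1 frame = 12 bytes
Savings = 336 - 12 = 324

324


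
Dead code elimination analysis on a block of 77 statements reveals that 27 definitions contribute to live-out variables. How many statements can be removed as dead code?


Dead code = total statements - live definitions
= 77 - 27 = 50

50


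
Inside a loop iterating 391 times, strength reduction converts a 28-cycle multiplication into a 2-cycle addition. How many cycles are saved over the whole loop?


Per-iteration saving = 28 - 2 = 26
Total saved = 391 * 26 = 10166

10166


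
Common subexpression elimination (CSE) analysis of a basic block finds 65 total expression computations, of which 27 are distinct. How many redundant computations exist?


CSE count = total expressions - unique expressions
= 65 - 27 = 38

38


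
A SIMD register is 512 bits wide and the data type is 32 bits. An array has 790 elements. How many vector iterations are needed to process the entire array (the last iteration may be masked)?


Width = 512 / 32 = 16 elements per vector op
Iterations = ceil(790 / 16) = 50

50


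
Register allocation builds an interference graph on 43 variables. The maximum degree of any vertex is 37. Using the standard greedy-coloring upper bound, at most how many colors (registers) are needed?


Greedy coloring never needs more than (max_degree + 1) colors: when coloring a vertex, at most max_degree neighbors are already colored.
Upper bound = 37 + 1 = 38

38


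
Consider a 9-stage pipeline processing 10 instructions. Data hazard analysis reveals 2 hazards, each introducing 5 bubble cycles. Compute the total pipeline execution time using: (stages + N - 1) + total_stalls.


Base cycles = 9 + 10 - 1 = 18
Total stalls = 2 * 5 = 10
Total = 18 + 10 = 28

28


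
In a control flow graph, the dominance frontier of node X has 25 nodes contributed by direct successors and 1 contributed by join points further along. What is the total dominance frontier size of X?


DF(X) = direct successor contributions + join point contributions
= 25 + 1 = 26

26


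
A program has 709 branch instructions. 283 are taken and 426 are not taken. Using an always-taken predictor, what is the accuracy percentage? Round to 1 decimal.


Predictor: always-taken
Correct predictions = 283
Accuracy = 283 / 709 * 100 = 39.9%

39.9


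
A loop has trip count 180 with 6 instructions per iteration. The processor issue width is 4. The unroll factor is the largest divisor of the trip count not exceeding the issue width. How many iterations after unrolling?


Largest divisor of 180 <= 4 is 4
New iterations = 180 / 4 = 45

45


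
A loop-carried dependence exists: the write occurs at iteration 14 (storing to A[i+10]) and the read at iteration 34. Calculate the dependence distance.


Distance = read iteration - write iteration
= 34 - 14 = 20

20


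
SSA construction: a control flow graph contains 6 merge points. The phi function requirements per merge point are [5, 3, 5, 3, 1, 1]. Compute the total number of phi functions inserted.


Total phi functions = sum of phi functions at each join node
= 5 + 3 + 5 + 3 + 1 + 1 = 18

18


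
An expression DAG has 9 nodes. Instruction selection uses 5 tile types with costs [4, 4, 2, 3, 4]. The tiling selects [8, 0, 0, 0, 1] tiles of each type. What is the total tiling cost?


Total cost = sum(count_i * cost_i)
= 8*4 + 0*4 + 0*2 + 0*3 + 1*4
= 36

36


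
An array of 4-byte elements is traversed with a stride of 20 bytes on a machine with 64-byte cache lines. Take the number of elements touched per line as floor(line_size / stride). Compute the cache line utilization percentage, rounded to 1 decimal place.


Elements per cache line = floor(64 / 20) = 3
Bytes used = 3 * 4 = 12
Utilization = 12 / 64 * 100 = 18.8%

18.8


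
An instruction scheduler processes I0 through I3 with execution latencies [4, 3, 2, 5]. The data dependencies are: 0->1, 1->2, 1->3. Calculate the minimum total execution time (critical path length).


Compute longest path through dependency graph: dist(Ik) = max over predecessors of dist + latency(Ik).
dist(I0) = latency 4 = 4
dist(I1) = dist(I0) + 3 = 4 + 3 = 7
dist(I2) = dist(I1) + 2 = 7 + 2 = 9
dist(I3) = dist(I1) + 5 = 7 + 5 = 12
Critical path = max dist = 12

12


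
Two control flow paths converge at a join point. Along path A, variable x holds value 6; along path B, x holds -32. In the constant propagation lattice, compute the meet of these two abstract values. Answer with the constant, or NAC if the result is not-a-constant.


Meet operation: if both paths give the same constant, result is that constant; if they differ, result is NAC (not-a-constant).
Path A: 6, Path B: -32 -> differ
Result: not-a-constant -> NAC

NAC


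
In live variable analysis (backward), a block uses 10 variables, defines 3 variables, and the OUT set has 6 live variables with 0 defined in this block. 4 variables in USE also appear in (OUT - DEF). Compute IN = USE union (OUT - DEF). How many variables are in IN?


OUT - DEF: 6 - 0 = 6
|IN| = |USE| + |OUT - DEF| - |USE ∩ (OUT - DEF)| = 10 + 6 - 4 = 12

12


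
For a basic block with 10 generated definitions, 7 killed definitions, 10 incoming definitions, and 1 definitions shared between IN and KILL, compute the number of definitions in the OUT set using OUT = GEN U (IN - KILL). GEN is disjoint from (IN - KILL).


IN - KILL: 10 - 1 = 9 surviving definitions
OUT = GEN + surviving = 10 + 9 = 19

19


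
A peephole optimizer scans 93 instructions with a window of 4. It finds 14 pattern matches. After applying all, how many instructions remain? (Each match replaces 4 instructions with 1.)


Each match removes 3 instructions.
Total removed = 14 * 3 = 42
Remaining = 93 - 42 = 51

51


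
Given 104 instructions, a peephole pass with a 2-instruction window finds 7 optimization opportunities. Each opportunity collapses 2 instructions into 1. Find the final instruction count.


Each match removes 1 instructions.
Total removed = 7 * 1 = 7
Remaining = 104 - 7 = 97

97


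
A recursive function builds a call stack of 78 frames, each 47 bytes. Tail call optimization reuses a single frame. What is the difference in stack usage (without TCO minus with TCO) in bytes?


Without TCO: 78 * 47 = 3666 bytes
With TCO: reuse 1 frame = 47 bytes
Savings = 3666 - 47 = 3619

3619


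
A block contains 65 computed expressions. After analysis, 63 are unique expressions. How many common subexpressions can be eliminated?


CSE count = total expressions - unique expressions
= 65 - 63 = 2

2


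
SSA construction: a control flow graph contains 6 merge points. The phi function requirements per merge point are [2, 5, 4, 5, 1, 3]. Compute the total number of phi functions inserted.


Total phi functions = sum of phi functions at each join node
= 2 + 5 + 4 + 5 + 1 + 3 = 20

20


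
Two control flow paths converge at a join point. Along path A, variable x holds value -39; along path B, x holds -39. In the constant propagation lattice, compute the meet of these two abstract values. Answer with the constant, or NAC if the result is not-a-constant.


Meet operation: if both paths give the same constant, result is that constant; if they differ, result is NAC (not-a-constant).
Path A: -39, Path B: -39 -> equal
Result: constant -> -39

-39


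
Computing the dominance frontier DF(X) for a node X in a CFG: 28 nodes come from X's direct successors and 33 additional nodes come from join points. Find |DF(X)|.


DF(X) = direct successor contributions + join point contributions
= 28 + 33 = 61

61


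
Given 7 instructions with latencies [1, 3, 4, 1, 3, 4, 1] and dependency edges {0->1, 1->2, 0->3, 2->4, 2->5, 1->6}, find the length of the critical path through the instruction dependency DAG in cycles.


Compute longest path through dependency graph: dist(Ik) = max over predecessors of dist + latency(Ik).
dist(I0) = latency 1 = 1
dist(I1) = dist(I0) + 3 = 1 + 3 = 4
dist(I2) = dist(I1) + 4 = 4 + 4 = 8
dist(I3) = dist(I0) + 1 = 1 + 1 = 2
dist(I4) = dist(I2) + 3 = 8 + 3 = 11
dist(I5) = dist(I2) + 4 = 8 + 4 = 12
dist(I6) = dist(I1) + 1 = 4 + 1 = 5
Critical path = max dist = 12

12


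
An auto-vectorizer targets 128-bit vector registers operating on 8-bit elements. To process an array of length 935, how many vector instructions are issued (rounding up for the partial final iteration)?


Width = 128 / 8 = 16 elements per vector op
Iterations = ceil(935 / 16) = 59

59


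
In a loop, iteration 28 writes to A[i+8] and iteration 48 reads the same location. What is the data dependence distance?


Distance = read iteration - write iteration
= 48 - 28 = 20

20


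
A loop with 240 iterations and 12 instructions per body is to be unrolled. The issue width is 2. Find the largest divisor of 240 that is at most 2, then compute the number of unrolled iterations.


Largest divisor of 240 <= 2 is 2
New iterations = 240 / 2 = 120

120


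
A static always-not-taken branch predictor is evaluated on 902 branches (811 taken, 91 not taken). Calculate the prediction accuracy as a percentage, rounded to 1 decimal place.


Predictor: always-not-taken
Correct predictions = 91
Accuracy = 91 / 902 * 100 = 10.1%

10.1


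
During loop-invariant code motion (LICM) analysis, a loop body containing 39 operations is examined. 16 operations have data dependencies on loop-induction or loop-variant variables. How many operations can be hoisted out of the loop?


Invariant candidates = total - loop-dependent
= 39 - 16 = 23

23


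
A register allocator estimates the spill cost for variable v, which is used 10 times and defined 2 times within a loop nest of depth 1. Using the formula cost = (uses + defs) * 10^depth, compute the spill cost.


uses + defs = 10 + 2 = 12
10^1 = 10
Spill cost = 12 * 10 = 120

120
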